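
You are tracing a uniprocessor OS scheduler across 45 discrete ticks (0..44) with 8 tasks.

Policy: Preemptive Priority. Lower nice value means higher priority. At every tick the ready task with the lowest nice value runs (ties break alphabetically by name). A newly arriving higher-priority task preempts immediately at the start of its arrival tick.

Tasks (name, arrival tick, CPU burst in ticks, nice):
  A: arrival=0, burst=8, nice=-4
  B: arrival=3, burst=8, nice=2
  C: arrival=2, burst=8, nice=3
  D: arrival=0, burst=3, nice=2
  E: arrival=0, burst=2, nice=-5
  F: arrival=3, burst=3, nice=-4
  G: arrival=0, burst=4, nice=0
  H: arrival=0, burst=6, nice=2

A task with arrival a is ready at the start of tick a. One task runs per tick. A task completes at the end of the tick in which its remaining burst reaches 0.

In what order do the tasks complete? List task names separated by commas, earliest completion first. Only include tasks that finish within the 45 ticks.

completion order = E, A, F, G, B, D, H, C

t=0: ready={A,D,E,G,H} → run E
t=1: ready={A,D,E,G,H} → run E
t=2: ready={A,C,D,G,H} → run A
t=3: ready={A,B,C,D,F,G,H} → run A
t=4: ready={A,B,C,D,F,G,H} → run A
t=5: ready={A,B,C,D,F,G,H} → run A
t=6: ready={A,B,C,D,F,G,H} → run A
t=7: ready={A,B,C,D,F,G,H} → run A
t=8: ready={A,B,C,D,F,G,H} → run A
t=9: ready={A,B,C,D,F,G,H} → run A
t=10: ready={B,C,D,F,G,H} → run F
t=11: ready={B,C,D,F,G,H} → run F
t=12: ready={B,C,D,F,G,H} → run F
t=13: ready={B,C,D,G,H} → run G
t=14: ready={B,C,D,G,H} → run G
t=15: ready={B,C,D,G,H} → run G
t=16: ready={B,C,D,G,H} → run G
t=17: ready={B,C,D,H} → run B
t=18: ready={B,C,D,H} → run B
t=19: ready={B,C,D,H} → run B
t=20: ready={B,C,D,H} → run B
t=21: ready={B,C,D,H} → run B
t=22: ready={B,C,D,H} → run B
t=23: ready={B,C,D,H} → run B
t=24: ready={B,C,D,H} → run B
t=25: ready={C,D,H} → run D
t=26: ready={C,D,H} → run D
t=27: ready={C,D,H} → run D
t=28: ready={C,H} → run H
t=29: ready={C,H} → run H
t=30: ready={C,H} → run H
t=31: ready={C,H} → run H
t=32: ready={C,H} → run H
t=33: ready={C,H} → run H
t=34: ready={C} → run C
t=35: ready={C} → run C
t=36: ready={C} → run C
t=37: ready={C} → run C
t=38: ready={C} → run C
t=39: ready={C} → run C
t=40: ready={C} → run C
t=41: ready={C} → run C
t=42: (idle)
t=43: (idle)
t=44: (idle)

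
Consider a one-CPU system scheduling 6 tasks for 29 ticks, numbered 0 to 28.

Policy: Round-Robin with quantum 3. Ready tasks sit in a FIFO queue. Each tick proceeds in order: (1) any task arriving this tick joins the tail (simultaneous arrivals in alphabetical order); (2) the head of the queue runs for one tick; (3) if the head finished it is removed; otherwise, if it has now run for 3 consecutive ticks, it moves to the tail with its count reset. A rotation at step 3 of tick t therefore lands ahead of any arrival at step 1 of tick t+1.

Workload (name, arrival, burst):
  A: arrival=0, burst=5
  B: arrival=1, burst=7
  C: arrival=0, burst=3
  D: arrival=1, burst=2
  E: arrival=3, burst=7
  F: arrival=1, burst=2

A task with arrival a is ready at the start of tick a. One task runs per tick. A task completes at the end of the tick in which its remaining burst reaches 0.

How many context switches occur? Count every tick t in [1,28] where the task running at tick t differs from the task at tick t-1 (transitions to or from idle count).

context switches = 11

t=0: queue=[A,C] q_used=0 → run A
t=1: queue=[A,C,B,D,F] q_used=1 → run A
t=2: queue=[A,C,B,D,F] q_used=2 → run A
t=3: queue=[C,B,D,F,A,E] q_used=0 → run C
t=4: queue=[C,B,D,F,A,E] q_used=1 → run C
t=5: queue=[C,B,D,F,A,E] q_used=2 → run C
t=6: queue=[B,D,F,A,E] q_used=0 → run B
t=7: queue=[B,D,F,A,E] q_used=1 → run B
t=8: queue=[B,D,F,A,E] q_used=2 → run B
t=9: queue=[D,F,A,E,B] q_used=0 → run D
t=10: queue=[D,F,A,E,B] q_used=1 → run D
t=11: queue=[F,A,E,B] q_used=0 → run F
t=12: queue=[F,A,E,B] q_used=1 → run F
t=13: queue=[A,E,B] q_used=0 → run A
t=14: queue=[A,E,B] q_used=1 → run A
t=15: queue=[E,B] q_used=0 → run E
t=16: queue=[E,B] q_used=1 → run E
t=17: queue=[E,B] q_used=2 → run E
t=18: queue=[B,E] q_used=0 → run B
t=19: queue=[B,E] q_used=1 → run B
t=20: queue=[B,E] q_used=2 → run B
t=21: queue=[E,B] q_used=0 → run E
t=22: queue=[E,B] q_used=1 → run E
t=23: queue=[E,B] q_used=2 → run E
t=24: queue=[B,E] q_used=0 → run B
t=25: queue=[E] q_used=0 → run E
t=26: (idle)
t=27: (idle)
t=28: (idle)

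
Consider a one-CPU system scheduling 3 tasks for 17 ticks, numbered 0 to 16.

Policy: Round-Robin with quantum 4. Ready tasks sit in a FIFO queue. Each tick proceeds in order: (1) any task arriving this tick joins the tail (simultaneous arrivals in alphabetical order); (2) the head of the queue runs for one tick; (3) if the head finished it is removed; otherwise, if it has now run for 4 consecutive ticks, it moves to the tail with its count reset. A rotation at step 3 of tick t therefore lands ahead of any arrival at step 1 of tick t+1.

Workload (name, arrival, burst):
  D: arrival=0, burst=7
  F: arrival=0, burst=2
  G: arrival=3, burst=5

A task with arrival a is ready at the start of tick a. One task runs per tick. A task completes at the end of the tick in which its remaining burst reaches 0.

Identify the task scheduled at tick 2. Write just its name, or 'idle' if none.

running at tick 2 = D

t=0: queue=[D,F] q_used=0 → run D
t=1: queue=[D,F] q_used=1 → run D
t=2: queue=[D,F] q_used=2 → run D
t=3: queue=[D,F,G] q_used=3 → run D
t=4: queue=[F,G,D] q_used=0 → run F
t=5: queue=[F,G,D] q_used=1 → run F
t=6: queue=[G,D] q_used=0 → run G
t=7: queue=[G,D] q_used=1 → run G
t=8: queue=[G,D] q_used=2 → run G
t=9: queue=[G,D] q_used=3 → run G
t=10: queue=[D,G] q_used=0 → run D
t=11: queue=[D,G] q_used=1 → run D
t=12: queue=[D,G] q_used=2 → run D
t=13: queue=[G] q_used=0 → run G
t=14: (idle)
t=15: (idle)
t=16: (idle)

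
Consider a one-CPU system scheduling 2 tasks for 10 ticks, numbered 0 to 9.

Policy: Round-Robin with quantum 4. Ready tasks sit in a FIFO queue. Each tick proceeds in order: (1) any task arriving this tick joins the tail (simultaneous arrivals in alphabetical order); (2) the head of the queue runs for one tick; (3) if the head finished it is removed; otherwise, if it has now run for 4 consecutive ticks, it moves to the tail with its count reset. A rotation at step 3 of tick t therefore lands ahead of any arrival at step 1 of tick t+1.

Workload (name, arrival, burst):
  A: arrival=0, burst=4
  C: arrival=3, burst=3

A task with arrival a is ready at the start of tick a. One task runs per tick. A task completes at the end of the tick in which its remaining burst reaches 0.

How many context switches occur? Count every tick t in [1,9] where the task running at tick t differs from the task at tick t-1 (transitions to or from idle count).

context switches = 2

t=0: queue=[A] q_used=0 → run A
t=1: queue=[A] q_used=1 → run A
t=2: queue=[A] q_used=2 → run A
t=3: queue=[A,C] q_used=3 → run A
t=4: queue=[C] q_used=0 → run C
t=5: queue=[C] q_used=1 → run C
t=6: queue=[C] q_used=2 → run C
t=7: (idle)
t=8: (idle)
t=9: (idle)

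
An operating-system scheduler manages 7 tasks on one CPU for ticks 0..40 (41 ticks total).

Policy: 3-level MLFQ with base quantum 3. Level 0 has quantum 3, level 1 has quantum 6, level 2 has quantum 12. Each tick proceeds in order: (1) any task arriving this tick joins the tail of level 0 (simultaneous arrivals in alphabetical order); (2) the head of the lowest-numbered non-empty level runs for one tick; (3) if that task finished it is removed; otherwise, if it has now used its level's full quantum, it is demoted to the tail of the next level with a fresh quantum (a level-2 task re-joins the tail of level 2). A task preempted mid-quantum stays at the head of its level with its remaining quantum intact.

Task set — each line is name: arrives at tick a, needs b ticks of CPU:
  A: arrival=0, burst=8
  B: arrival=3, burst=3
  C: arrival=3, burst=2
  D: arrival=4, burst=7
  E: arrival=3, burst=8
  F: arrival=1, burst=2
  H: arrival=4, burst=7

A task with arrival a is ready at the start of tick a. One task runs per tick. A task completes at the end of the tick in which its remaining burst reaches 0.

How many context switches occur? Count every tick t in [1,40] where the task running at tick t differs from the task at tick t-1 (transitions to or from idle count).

context switches = 11

t=0: L0/L1/L2 = A/-/- → run A
t=1: L0/L1/L2 = AF/-/- → run A
t=2: L0/L1/L2 = AF/-/- → run A
t=3: L0/L1/L2 = FBCE/A/- → run F
t=4: L0/L1/L2 = FBCEDH/A/- → run F
t=5: L0/L1/L2 = BCEDH/A/- → run B
t=6: L0/L1/L2 = BCEDH/A/- → run B
t=7: L0/L1/L2 = BCEDH/A/- → run B
t=8: L0/L1/L2 = CEDH/A/- → run C
t=9: L0/L1/L2 = CEDH/A/- → run C
t=10: L0/L1/L2 = EDH/A/- → run E
t=11: L0/L1/L2 = EDH/A/- → run E
t=12: L0/L1/L2 = EDH/A/- → run E
t=13: L0/L1/L2 = DH/AE/- → run D
t=14: L0/L1/L2 = DH/AE/- → run D
t=15: L0/L1/L2 = DH/AE/- → run D
t=16: L0/L1/L2 = H/AED/- → run H
t=17: L0/L1/L2 = H/AED/- → run H
t=18: L0/L1/L2 = H/AED/- → run H
t=19: L0/L1/L2 = -/AEDH/- → run A
t=20: L0/L1/L2 = -/AEDH/- → run A
t=21: L0/L1/L2 = -/AEDH/- → run A
t=22: L0/L1/L2 = -/AEDH/- → run A
t=23: L0/L1/L2 = -/AEDH/- → run A
t=24: L0/L1/L2 = -/EDH/- → run E
t=25: L0/L1/L2 = -/EDH/- → run E
t=26: L0/L1/L2 = -/EDH/- → run E
t=27: L0/L1/L2 = -/EDH/- → run E
t=28: L0/L1/L2 = -/EDH/- → run E
t=29: L0/L1/L2 = -/DH/- → run D
t=30: L0/L1/L2 = -/DH/- → run D
t=31: L0/L1/L2 = -/DH/- → run D
t=32: L0/L1/L2 = -/DH/- → run D
t=33: L0/L1/L2 = -/H/- → run H
t=34: L0/L1/L2 = -/H/- → run H
t=35: L0/L1/L2 = -/H/- → run H
t=36: L0/L1/L2 = -/H/- → run H
t=37: (idle)
t=38: (idle)
t=39: (idle)
t=40: (idle)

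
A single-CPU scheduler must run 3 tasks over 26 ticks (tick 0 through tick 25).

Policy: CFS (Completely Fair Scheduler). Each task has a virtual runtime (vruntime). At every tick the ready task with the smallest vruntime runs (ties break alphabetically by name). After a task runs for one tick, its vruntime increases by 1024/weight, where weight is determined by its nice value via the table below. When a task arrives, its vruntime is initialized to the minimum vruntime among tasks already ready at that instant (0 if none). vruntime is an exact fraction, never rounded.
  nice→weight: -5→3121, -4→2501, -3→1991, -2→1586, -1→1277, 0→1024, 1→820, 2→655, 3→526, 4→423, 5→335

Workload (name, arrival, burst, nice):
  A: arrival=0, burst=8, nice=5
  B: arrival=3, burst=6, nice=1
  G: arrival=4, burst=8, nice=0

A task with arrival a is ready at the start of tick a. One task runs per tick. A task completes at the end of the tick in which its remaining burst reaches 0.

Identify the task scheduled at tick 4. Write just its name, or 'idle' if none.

t=0: vr[A=0] → run A
t=1: vr[A=1024/335] → run A
t=2: vr[A=2048/335] → run A
t=3: vr[A=3072/335 B=3072/335] → run A
t=4: vr[A=4096/335 B=3072/335 G=3072/335] → run B
t=5: vr[A=4096/335 B=143104/13735 G=3072/335] → run G
t=6: vr[A=4096/335 B=143104/13735 G=3407/335] → run G
t=7: vr[A=4096/335 B=143104/13735 G=3742/335] → run B
t=8: vr[A=4096/335 B=160256/13735 G=3742/335] → run G
t=9: vr[A=4096/335 B=160256/13735 G=4077/335] → run B
t=10: vr[A=4096/335 B=177408/13735 G=4077/335] → run G
t=11: vr[A=4096/335 B=177408/13735 G=4412/335] → run A
t=12: vr[A=1024/67 B=177408/13735 G=4412/335] → run B
t=13: vr[A=1024/67 B=38912/2747 G=4412/335] → run G
t=14: vr[A=1024/67 B=38912/2747 G=4747/335] → run B
t=15: vr[A=1024/67 B=211712/13735 G=4747/335] → run G
t=16: vr[A=1024/67 B=211712/13735 G=5082/335] → run G
t=17: vr[A=1024/67 B=211712/13735 G=5417/335] → run A
t=18: vr[A=6144/335 B=211712/13735 G=5417/335] → run B
t=19: vr[A=6144/335 G=5417/335] → run G
t=20: vr[A=6144/335] → run A
t=21: vr[A=7168/335] → run A
t=22: (idle)
t=23: (idle)
t=24: (idle)
t=25: (idle)

running at tick 4 = B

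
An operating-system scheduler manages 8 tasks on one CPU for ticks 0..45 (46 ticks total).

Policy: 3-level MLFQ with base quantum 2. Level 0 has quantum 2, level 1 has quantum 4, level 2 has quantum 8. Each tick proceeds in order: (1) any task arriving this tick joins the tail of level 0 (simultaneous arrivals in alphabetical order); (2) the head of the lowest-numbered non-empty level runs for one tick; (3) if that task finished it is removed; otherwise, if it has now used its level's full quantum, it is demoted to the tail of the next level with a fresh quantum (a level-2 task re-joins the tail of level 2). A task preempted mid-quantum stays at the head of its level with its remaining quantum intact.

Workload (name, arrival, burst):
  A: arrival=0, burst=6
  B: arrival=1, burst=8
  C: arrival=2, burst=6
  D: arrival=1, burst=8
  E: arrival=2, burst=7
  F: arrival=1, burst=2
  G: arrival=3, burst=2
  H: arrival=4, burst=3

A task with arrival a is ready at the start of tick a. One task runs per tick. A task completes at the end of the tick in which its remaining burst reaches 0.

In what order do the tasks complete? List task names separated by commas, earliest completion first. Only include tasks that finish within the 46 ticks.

t=0: L0/L1/L2 = A/-/- → run A
t=1: L0/L1/L2 = ABDF/-/- → run A
t=2: L0/L1/L2 = BDFCE/A/- → run B
t=3: L0/L1/L2 = BDFCEG/A/- → run B
t=4: L0/L1/L2 = DFCEGH/AB/- → run D
t=5: L0/L1/L2 = DFCEGH/AB/- → run D
t=6: L0/L1/L2 = FCEGH/ABD/- → run F
t=7: L0/L1/L2 = FCEGH/ABD/- → run F
t=8: L0/L1/L2 = CEGH/ABD/- → run C
t=9: L0/L1/L2 = CEGH/ABD/- → run C
t=10: L0/L1/L2 = EGH/ABDC/- → run E
t=11: L0/L1/L2 = EGH/ABDC/- → run E
t=12: L0/L1/L2 = GH/ABDCE/- → run G
t=13: L0/L1/L2 = GH/ABDCE/- → run G
t=14: L0/L1/L2 = H/ABDCE/- → run H
t=15: L0/L1/L2 = H/ABDCE/- → run H
t=16: L0/L1/L2 = -/ABDCEH/- → run A
t=17: L0/L1/L2 = -/ABDCEH/- → run A
t=18: L0/L1/L2 = -/ABDCEH/- → run A
t=19: L0/L1/L2 = -/ABDCEH/- → run A
t=20: L0/L1/L2 = -/BDCEH/- → run B
t=21: L0/L1/L2 = -/BDCEH/- → run B
t=22: L0/L1/L2 = -/BDCEH/- → run B
t=23: L0/L1/L2 = -/BDCEH/- → run B
t=24: L0/L1/L2 = -/DCEH/B → run D
t=25: L0/L1/L2 = -/DCEH/B → run D
t=26: L0/L1/L2 = -/DCEH/B → run D
t=27: L0/L1/L2 = -/DCEH/B → run D
t=28: L0/L1/L2 = -/CEH/BD → run C
t=29: L0/L1/L2 = -/CEH/BD → run C
t=30: L0/L1/L2 = -/CEH/BD → run C
t=31: L0/L1/L2 = -/CEH/BD → run C
t=32: L0/L1/L2 = -/EH/BD → run E
t=33: L0/L1/L2 = -/EH/BD → run E
t=34: L0/L1/L2 = -/EH/BD → run E
t=35: L0/L1/L2 = -/EH/BD → run E
t=36: L0/L1/L2 = -/H/BDE → run H
t=37: L0/L1/L2 = -/-/BDE → run B
t=38: L0/L1/L2 = -/-/BDE → run B
t=39: L0/L1/L2 = -/-/DE → run D
t=40: L0/L1/L2 = -/-/DE → run D
t=41: L0/L1/L2 = -/-/E → run E
t=42: (idle)
t=43: (idle)
t=44: (idle)
t=45: (idle)

completion order = F, G, A, C, H, B, D, E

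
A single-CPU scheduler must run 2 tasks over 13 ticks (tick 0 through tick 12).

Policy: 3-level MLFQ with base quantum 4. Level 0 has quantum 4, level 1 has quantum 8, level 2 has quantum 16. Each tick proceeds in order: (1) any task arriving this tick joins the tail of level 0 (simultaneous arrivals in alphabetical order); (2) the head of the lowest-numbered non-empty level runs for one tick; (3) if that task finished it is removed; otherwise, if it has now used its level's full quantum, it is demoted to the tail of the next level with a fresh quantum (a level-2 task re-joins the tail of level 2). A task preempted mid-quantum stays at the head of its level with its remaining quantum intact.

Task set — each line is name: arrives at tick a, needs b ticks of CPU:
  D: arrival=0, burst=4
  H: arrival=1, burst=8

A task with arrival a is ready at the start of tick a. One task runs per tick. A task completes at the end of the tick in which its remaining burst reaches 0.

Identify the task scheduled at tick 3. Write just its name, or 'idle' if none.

running at tick 3 = D

t=0: L0/L1/L2 = D/-/- → run D
t=1: L0/L1/L2 = DH/-/- → run D
t=2: L0/L1/L2 = DH/-/- → run D
t=3: L0/L1/L2 = DH/-/- → run D
t=4: L0/L1/L2 = H/-/- → run H
t=5: L0/L1/L2 = H/-/- → run H
t=6: L0/L1/L2 = H/-/- → run H
t=7: L0/L1/L2 = H/-/- → run H
t=8: L0/L1/L2 = -/H/- → run H
t=9: L0/L1/L2 = -/H/- → run H
t=10: L0/L1/L2 = -/H/- → run H
t=11: L0/L1/L2 = -/H/- → run H
t=12: (idle)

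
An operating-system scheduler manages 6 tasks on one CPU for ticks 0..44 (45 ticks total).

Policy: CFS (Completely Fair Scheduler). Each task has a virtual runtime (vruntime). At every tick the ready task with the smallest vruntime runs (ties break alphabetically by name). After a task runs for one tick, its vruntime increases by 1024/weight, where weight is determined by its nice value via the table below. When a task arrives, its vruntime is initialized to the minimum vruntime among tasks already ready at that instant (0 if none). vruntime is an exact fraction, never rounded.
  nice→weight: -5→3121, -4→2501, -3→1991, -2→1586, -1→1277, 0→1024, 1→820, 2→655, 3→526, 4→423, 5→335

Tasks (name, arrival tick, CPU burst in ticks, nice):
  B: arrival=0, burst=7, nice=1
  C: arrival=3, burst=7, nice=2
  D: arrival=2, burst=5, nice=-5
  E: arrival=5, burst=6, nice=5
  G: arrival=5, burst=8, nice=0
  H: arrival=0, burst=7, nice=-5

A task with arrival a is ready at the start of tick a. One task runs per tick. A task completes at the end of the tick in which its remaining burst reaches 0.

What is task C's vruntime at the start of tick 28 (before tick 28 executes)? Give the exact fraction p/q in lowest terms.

vruntime(C, start of tick 28) = 13454336/2044255

t=0: vr[B=0 H=0] → run B
t=1: vr[B=256/205 H=0] → run H
t=2: vr[B=256/205 D=1024/3121 H=1024/3121] → run D
t=3: vr[B=256/205 C=1024/3121 D=2048/3121 H=1024/3121] → run C
t=4: vr[B=256/205 C=3866624/2044255 D=2048/3121 H=1024/3121] → run H
t=5: vr[B=256/205 C=3866624/2044255 D=2048/3121 E=2048/3121 G=2048/3121 H=2048/3121] → run D
t=6: vr[B=256/205 C=3866624/2044255 D=3072/3121 E=2048/3121 G=2048/3121 H=2048/3121] → run E
t=7: vr[B=256/205 C=3866624/2044255 D=3072/3121 E=3881984/1045535 G=2048/3121 H=2048/3121] → run G
t=8: vr[B=256/205 C=3866624/2044255 D=3072/3121 E=3881984/1045535 G=5169/3121 H=2048/3121] → run H
t=9: vr[B=256/205 C=3866624/2044255 D=3072/3121 E=3881984/1045535 G=5169/3121 H=3072/3121] → run D
t=10: vr[B=256/205 C=3866624/2044255 D=4096/3121 E=3881984/1045535 G=5169/3121 H=3072/3121] → run H
t=11: vr[B=256/205 C=3866624/2044255 D=4096/3121 E=3881984/1045535 G=5169/3121 H=4096/3121] → run B
t=12: vr[B=512/205 C=3866624/2044255 D=4096/3121 E=3881984/1045535 G=5169/3121 H=4096/3121] → run D
t=13: vr[B=512/205 C=3866624/2044255 D=5120/3121 E=3881984/1045535 G=5169/3121 H=4096/3121] → run H
t=14: vr[B=512/205 C=3866624/2044255 D=5120/3121 E=3881984/1045535 G=5169/3121 H=5120/3121] → run D
t=15: vr[B=512/205 C=3866624/2044255 E=3881984/1045535 G=5169/3121 H=5120/3121] → run H
t=16: vr[B=512/205 C=3866624/2044255 E=3881984/1045535 G=5169/3121 H=6144/3121] → run G
t=17: vr[B=512/205 C=3866624/2044255 E=3881984/1045535 G=8290/3121 H=6144/3121] → run C
t=18: vr[B=512/205 C=7062528/2044255 E=3881984/1045535 G=8290/3121 H=6144/3121] → run H
t=19: vr[B=512/205 C=7062528/2044255 E=3881984/1045535 G=8290/3121] → run B
t=20: vr[B=768/205 C=7062528/2044255 E=3881984/1045535 G=8290/3121] → run G
t=21: vr[B=768/205 C=7062528/2044255 E=3881984/1045535 G=11411/3121] → run C
t=22: vr[B=768/205 C=10258432/2044255 E=3881984/1045535 G=11411/3121] → run G
t=23: vr[B=768/205 C=10258432/2044255 E=3881984/1045535 G=14532/3121] → run E
t=24: vr[B=768/205 C=10258432/2044255 E=7077888/1045535 G=14532/3121] → run B
t=25: vr[B=1024/205 C=10258432/2044255 E=7077888/1045535 G=14532/3121] → run G
t=26: vr[B=1024/205 C=10258432/2044255 E=7077888/1045535 G=17653/3121] → run B
t=27: vr[B=256/41 C=10258432/2044255 E=7077888/1045535 G=17653/3121] → run C
t=28: vr[B=256/41 C=13454336/2044255 E=7077888/1045535 G=17653/3121] → run G
t=29: vr[B=256/41 C=13454336/2044255 E=7077888/1045535 G=20774/3121] → run B
t=30: vr[B=1536/205 C=13454336/2044255 E=7077888/1045535 G=20774/3121] → run C
t=31: vr[B=1536/205 C=3330048/408851 E=7077888/1045535 G=20774/3121] → run G
t=32: vr[B=1536/205 C=3330048/408851 E=7077888/1045535 G=23895/3121] → run E
t=33: vr[B=1536/205 C=3330048/408851 E=10273792/1045535 G=23895/3121] → run B
t=34: vr[C=3330048/408851 E=10273792/1045535 G=23895/3121] → run G
t=35: vr[C=3330048/408851 E=10273792/1045535] → run C
t=36: vr[C=19846144/2044255 E=10273792/1045535] → run C
t=37: vr[E=10273792/1045535] → run E
t=38: vr[E=13469696/1045535] → run E
t=39: vr[E=3333120/209107] → run E
t=40: (idle)
t=41: (idle)
t=42: (idle)
t=43: (idle)
t=44: (idle)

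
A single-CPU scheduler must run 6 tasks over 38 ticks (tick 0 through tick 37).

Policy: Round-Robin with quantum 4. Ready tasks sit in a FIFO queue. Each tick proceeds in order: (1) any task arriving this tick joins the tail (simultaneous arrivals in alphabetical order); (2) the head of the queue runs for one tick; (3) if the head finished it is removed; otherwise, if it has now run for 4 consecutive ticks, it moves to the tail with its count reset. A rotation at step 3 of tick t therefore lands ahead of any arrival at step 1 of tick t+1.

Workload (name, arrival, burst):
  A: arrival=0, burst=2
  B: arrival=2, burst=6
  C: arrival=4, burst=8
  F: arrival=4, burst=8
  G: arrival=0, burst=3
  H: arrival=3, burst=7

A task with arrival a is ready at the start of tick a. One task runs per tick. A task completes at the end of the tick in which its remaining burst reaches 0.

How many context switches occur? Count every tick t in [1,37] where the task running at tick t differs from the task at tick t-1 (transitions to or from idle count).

context switches = 10

t=0: queue=[A,G] q_used=0 → run A
t=1: queue=[A,G] q_used=1 → run A
t=2: queue=[G,B] q_used=0 → run G
t=3: queue=[G,B,H] q_used=1 → run G
t=4: queue=[G,B,H,C,F] q_used=2 → run G
t=5: queue=[B,H,C,F] q_used=0 → run B
t=6: queue=[B,H,C,F] q_used=1 → run B
t=7: queue=[B,H,C,F] q_used=2 → run B
t=8: queue=[B,H,C,F] q_used=3 → run B
t=9: queue=[H,C,F,B] q_used=0 → run H
t=10: queue=[H,C,F,B] q_used=1 → run H
t=11: queue=[H,C,F,B] q_used=2 → run H
t=12: queue=[H,C,F,B] q_used=3 → run H
t=13: queue=[C,F,B,H] q_used=0 → run C
t=14: queue=[C,F,B,H] q_used=1 → run C
t=15: queue=[C,F,B,H] q_used=2 → run C
t=16: queue=[C,F,B,H] q_used=3 → run C
t=17: queue=[F,B,H,C] q_used=0 → run F
t=18: queue=[F,B,H,C] q_used=1 → run F
t=19: queue=[F,B,H,C] q_used=2 → run F
t=20: queue=[F,B,H,C] q_used=3 → run F
t=21: queue=[B,H,C,F] q_used=0 → run B
t=22: queue=[B,H,C,F] q_used=1 → run B
t=23: queue=[H,C,F] q_used=0 → run H
t=24: queue=[H,C,F] q_used=1 → run H
t=25: queue=[H,C,F] q_used=2 → run H
t=26: queue=[C,F] q_used=0 → run C
t=27: queue=[C,F] q_used=1 → run C
t=28: queue=[C,F] q_used=2 → run C
t=29: queue=[C,F] q_used=3 → run C
t=30: queue=[F] q_used=0 → run F
t=31: queue=[F] q_used=1 → run F
t=32: queue=[F] q_used=2 → run F
t=33: queue=[F] q_used=3 → run F
t=34: (idle)
t=35: (idle)
t=36: (idle)
t=37: (idle)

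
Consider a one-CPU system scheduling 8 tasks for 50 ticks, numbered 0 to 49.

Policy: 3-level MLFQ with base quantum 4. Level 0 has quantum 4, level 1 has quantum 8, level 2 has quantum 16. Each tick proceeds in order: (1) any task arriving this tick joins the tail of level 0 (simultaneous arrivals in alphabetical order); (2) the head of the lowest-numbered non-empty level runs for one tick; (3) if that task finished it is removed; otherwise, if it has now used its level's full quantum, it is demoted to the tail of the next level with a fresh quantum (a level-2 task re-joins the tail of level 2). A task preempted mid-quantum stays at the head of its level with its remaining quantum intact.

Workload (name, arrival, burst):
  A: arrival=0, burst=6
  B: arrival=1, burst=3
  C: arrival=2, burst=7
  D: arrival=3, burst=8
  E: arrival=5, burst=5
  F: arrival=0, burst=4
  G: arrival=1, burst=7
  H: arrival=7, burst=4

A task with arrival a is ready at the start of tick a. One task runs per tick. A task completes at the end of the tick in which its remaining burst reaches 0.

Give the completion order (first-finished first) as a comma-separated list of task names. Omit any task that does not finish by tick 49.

t=0: L0/L1/L2 = AF/-/- → run A
t=1: L0/L1/L2 = AFBG/-/- → run A
t=2: L0/L1/L2 = AFBGC/-/- → run A
t=3: L0/L1/L2 = AFBGCD/-/- → run A
t=4: L0/L1/L2 = FBGCD/A/- → run F
t=5: L0/L1/L2 = FBGCDE/A/- → run F
t=6: L0/L1/L2 = FBGCDE/A/- → run F
t=7: L0/L1/L2 = FBGCDEH/A/- → run F
t=8: L0/L1/L2 = BGCDEH/A/- → run B
t=9: L0/L1/L2 = BGCDEH/A/- → run B
t=10: L0/L1/L2 = BGCDEH/A/- → run B
t=11: L0/L1/L2 = GCDEH/A/- → run G
t=12: L0/L1/L2 = GCDEH/A/- → run G
t=13: L0/L1/L2 = GCDEH/A/- → run G
t=14: L0/L1/L2 = GCDEH/A/- → run G
t=15: L0/L1/L2 = CDEH/AG/- → run C
t=16: L0/L1/L2 = CDEH/AG/- → run C
t=17: L0/L1/L2 = CDEH/AG/- → run C
t=18: L0/L1/L2 = CDEH/AG/- → run C
t=19: L0/L1/L2 = DEH/AGC/- → run D
t=20: L0/L1/L2 = DEH/AGC/- → run D
t=21: L0/L1/L2 = DEH/AGC/- → run D
t=22: L0/L1/L2 = DEH/AGC/- → run D
t=23: L0/L1/L2 = EH/AGCD/- → run E
t=24: L0/L1/L2 = EH/AGCD/- → run E
t=25: L0/L1/L2 = EH/AGCD/- → run E
t=26: L0/L1/L2 = EH/AGCD/- → run E
t=27: L0/L1/L2 = H/AGCDE/- → run H
t=28: L0/L1/L2 = H/AGCDE/- → run H
t=29: L0/L1/L2 = H/AGCDE/- → run H
t=30: L0/L1/L2 = H/AGCDE/- → run H
t=31: L0/L1/L2 = -/AGCDE/- → run A
t=32: L0/L1/L2 = -/AGCDE/- → run A
t=33: L0/L1/L2 = -/GCDE/- → run G
t=34: L0/L1/L2 = -/GCDE/- → run G
t=35: L0/L1/L2 = -/GCDE/- → run G
t=36: L0/L1/L2 = -/CDE/- → run C
t=37: L0/L1/L2 = -/CDE/- → run C
t=38: L0/L1/L2 = -/CDE/- → run C
t=39: L0/L1/L2 = -/DE/- → run D
t=40: L0/L1/L2 = -/DE/- → run D
t=41: L0/L1/L2 = -/DE/- → run D
t=42: L0/L1/L2 = -/DE/- → run D
t=43: L0/L1/L2 = -/E/- → run E
t=44: (idle)
t=45: (idle)
t=46: (idle)
t=47: (idle)
t=48: (idle)
t=49: (idle)

completion order = F, B, H, A, G, C, D, E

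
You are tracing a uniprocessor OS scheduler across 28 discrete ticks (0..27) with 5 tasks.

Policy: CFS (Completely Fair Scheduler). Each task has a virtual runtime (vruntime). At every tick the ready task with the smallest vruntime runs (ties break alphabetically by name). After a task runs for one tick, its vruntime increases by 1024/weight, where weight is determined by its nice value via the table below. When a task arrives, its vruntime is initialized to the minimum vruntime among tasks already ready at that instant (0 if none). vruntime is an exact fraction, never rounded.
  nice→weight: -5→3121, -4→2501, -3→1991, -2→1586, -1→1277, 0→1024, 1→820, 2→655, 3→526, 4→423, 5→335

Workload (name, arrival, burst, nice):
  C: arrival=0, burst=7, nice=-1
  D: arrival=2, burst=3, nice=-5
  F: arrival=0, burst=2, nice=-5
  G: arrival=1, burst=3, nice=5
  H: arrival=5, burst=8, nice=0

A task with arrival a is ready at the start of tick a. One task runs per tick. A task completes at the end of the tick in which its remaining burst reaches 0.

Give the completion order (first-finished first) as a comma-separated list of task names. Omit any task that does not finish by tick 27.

completion order = F, D, C, G, H

t=0: vr[C=0 F=0] → run C
t=1: vr[C=1024/1277 F=0 G=0] → run F
t=2: vr[C=1024/1277 D=0 F=1024/3121 G=0] → run D
t=3: vr[C=1024/1277 D=1024/3121 F=1024/3121 G=0] → run G
t=4: vr[C=1024/1277 D=1024/3121 F=1024/3121 G=1024/335] → run D
t=5: vr[C=1024/1277 D=2048/3121 F=1024/3121 G=1024/335 H=1024/3121] → run F
t=6: vr[C=1024/1277 D=2048/3121 G=1024/335 H=1024/3121] → run H
t=7: vr[C=1024/1277 D=2048/3121 G=1024/335 H=4145/3121] → run D
t=8: vr[C=1024/1277 G=1024/335 H=4145/3121] → run C
t=9: vr[C=2048/1277 G=1024/335 H=4145/3121] → run H
t=10: vr[C=2048/1277 G=1024/335 H=7266/3121] → run C
t=11: vr[C=3072/1277 G=1024/335 H=7266/3121] → run H
t=12: vr[C=3072/1277 G=1024/335 H=10387/3121] → run C
t=13: vr[C=4096/1277 G=1024/335 H=10387/3121] → run G
t=14: vr[C=4096/1277 G=2048/335 H=10387/3121] → run C
t=15: vr[C=5120/1277 G=2048/335 H=10387/3121] → run H
t=16: vr[C=5120/1277 G=2048/335 H=13508/3121] → run C
t=17: vr[C=6144/1277 G=2048/335 H=13508/3121] → run H
t=18: vr[C=6144/1277 G=2048/335 H=16629/3121] → run C
t=19: vr[G=2048/335 H=16629/3121] → run H
t=20: vr[G=2048/335 H=19750/3121] → run G
t=21: vr[H=19750/3121] → run H
t=22: vr[H=22871/3121] → run H
t=23: (idle)
t=24: (idle)
t=25: (idle)
t=26: (idle)
t=27: (idle)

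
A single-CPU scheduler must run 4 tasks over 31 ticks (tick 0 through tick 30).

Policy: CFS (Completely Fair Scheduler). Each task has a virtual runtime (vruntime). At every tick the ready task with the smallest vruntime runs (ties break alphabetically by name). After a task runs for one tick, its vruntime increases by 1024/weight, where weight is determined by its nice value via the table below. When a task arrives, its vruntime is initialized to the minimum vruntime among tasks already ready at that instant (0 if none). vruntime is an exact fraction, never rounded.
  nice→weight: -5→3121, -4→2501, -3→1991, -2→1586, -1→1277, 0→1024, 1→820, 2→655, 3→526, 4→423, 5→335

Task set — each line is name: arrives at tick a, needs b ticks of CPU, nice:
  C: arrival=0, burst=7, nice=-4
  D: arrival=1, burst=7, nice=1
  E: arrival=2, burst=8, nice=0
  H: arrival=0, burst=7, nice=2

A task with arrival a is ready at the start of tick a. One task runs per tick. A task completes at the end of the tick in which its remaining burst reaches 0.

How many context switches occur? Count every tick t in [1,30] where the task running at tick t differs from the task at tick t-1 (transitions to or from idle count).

t=0: vr[C=0 H=0] → run C
t=1: vr[C=1024/2501 D=0 H=0] → run D
t=2: vr[C=1024/2501 D=256/205 E=0 H=0] → run E
t=3: vr[C=1024/2501 D=256/205 E=1 H=0] → run H
t=4: vr[C=1024/2501 D=256/205 E=1 H=1024/655] → run C
t=5: vr[C=2048/2501 D=256/205 E=1 H=1024/655] → run C
t=6: vr[C=3072/2501 D=256/205 E=1 H=1024/655] → run E
t=7: vr[C=3072/2501 D=256/205 E=2 H=1024/655] → run C
t=8: vr[C=4096/2501 D=256/205 E=2 H=1024/655] → run D
t=9: vr[C=4096/2501 D=512/205 E=2 H=1024/655] → run H
t=10: vr[C=4096/2501 D=512/205 E=2 H=2048/655] → run C
t=11: vr[C=5120/2501 D=512/205 E=2 H=2048/655] → run E
t=12: vr[C=5120/2501 D=512/205 E=3 H=2048/655] → run C
t=13: vr[C=6144/2501 D=512/205 E=3 H=2048/655] → run C
t=14: vr[D=512/205 E=3 H=2048/655] → run D
t=15: vr[D=768/205 E=3 H=2048/655] → run E
t=16: vr[D=768/205 E=4 H=2048/655] → run H
t=17: vr[D=768/205 E=4 H=3072/655] → run D
t=18: vr[D=1024/205 E=4 H=3072/655] → run E
t=19: vr[D=1024/205 E=5 H=3072/655] → run H
t=20: vr[D=1024/205 E=5 H=4096/655] → run D
t=21: vr[D=256/41 E=5 H=4096/655] → run E
t=22: vr[D=256/41 E=6 H=4096/655] → run E
t=23: vr[D=256/41 E=7 H=4096/655] → run D
t=24: vr[D=1536/205 E=7 H=4096/655] → run H
t=25: vr[D=1536/205 E=7 H=1024/131] → run E
t=26: vr[D=1536/205 H=1024/131] → run D
t=27: vr[H=1024/131] → run H
t=28: vr[H=6144/655] → run H
t=29: (idle)
t=30: (idle)

context switches = 25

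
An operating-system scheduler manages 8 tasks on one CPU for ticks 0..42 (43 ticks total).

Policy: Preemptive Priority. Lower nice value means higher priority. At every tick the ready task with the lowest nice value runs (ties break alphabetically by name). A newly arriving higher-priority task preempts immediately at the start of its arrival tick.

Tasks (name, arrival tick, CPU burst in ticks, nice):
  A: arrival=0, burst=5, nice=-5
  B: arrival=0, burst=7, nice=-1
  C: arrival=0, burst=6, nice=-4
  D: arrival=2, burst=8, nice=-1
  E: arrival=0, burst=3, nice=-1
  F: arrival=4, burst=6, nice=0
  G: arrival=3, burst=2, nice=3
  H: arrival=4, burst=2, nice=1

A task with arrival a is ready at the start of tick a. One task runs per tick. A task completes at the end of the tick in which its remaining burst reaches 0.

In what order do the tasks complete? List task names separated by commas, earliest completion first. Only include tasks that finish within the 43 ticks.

t=0: ready={A,B,C,E} → run A
t=1: ready={A,B,C,E} → run A
t=2: ready={A,B,C,D,E} → run A
t=3: ready={A,B,C,D,E,G} → run A
t=4: ready={A,B,C,D,E,F,G,H} → run A
t=5: ready={B,C,D,E,F,G,H} → run C
t=6: ready={B,C,D,E,F,G,H} → run C
t=7: ready={B,C,D,E,F,G,H} → run C
t=8: ready={B,C,D,E,F,G,H} → run C
t=9: ready={B,C,D,E,F,G,H} → run C
t=10: ready={B,C,D,E,F,G,H} → run C
t=11: ready={B,D,E,F,G,H} → run B
t=12: ready={B,D,E,F,G,H} → run B
t=13: ready={B,D,E,F,G,H} → run B
t=14: ready={B,D,E,F,G,H} → run B
t=15: ready={B,D,E,F,G,H} → run B
t=16: ready={B,D,E,F,G,H} → run B
t=17: ready={B,D,E,F,G,H} → run B
t=18: ready={D,E,F,G,H} → run D
t=19: ready={D,E,F,G,H} → run D
t=20: ready={D,E,F,G,H} → run D
t=21: ready={D,E,F,G,H} → run D
t=22: ready={D,E,F,G,H} → run D
t=23: ready={D,E,F,G,H} → run D
t=24: ready={D,E,F,G,H} → run D
t=25: ready={D,E,F,G,H} → run D
t=26: ready={E,F,G,H} → run E
t=27: ready={E,F,G,H} → run E
t=28: ready={E,F,G,H} → run E
t=29: ready={F,G,H} → run F
t=30: ready={F,G,H} → run F
t=31: ready={F,G,H} → run F
t=32: ready={F,G,H} → run F
t=33: ready={F,G,H} → run F
t=34: ready={F,G,H} → run F
t=35: ready={G,H} → run H
t=36: ready={G,H} → run H
t=37: ready={G} → run G
t=38: ready={G} → run G
t=39: (idle)
t=40: (idle)
t=41: (idle)
t=42: (idle)

completion order = A, C, B, D, E, F, H, G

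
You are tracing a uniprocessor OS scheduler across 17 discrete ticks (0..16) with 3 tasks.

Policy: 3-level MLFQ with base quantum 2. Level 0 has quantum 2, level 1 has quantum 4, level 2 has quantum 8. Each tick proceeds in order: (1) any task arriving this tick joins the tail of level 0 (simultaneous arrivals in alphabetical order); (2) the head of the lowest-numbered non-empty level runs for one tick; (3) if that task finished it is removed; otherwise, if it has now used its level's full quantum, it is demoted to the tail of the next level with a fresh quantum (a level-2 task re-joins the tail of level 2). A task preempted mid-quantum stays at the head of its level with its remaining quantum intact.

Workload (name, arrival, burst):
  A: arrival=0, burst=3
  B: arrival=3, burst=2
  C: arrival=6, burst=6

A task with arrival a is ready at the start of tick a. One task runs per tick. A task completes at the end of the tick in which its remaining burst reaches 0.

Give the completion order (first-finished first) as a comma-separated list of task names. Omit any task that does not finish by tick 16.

t=0: L0/L1/L2 = A/-/- → run A
t=1: L0/L1/L2 = A/-/- → run A
t=2: L0/L1/L2 = -/A/- → run A
t=3: L0/L1/L2 = B/-/- → run B
t=4: L0/L1/L2 = B/-/- → run B
t=5: (idle)
t=6: L0/L1/L2 = C/-/- → run C
t=7: L0/L1/L2 = C/-/- → run C
t=8: L0/L1/L2 = -/C/- → run C
t=9: L0/L1/L2 = -/C/- → run C
t=10: L0/L1/L2 = -/C/- → run C
t=11: L0/L1/L2 = -/C/- → run C
t=12: (idle)
t=13: (idle)
t=14: (idle)
t=15: (idle)
t=16: (idle)

completion order = A, B, C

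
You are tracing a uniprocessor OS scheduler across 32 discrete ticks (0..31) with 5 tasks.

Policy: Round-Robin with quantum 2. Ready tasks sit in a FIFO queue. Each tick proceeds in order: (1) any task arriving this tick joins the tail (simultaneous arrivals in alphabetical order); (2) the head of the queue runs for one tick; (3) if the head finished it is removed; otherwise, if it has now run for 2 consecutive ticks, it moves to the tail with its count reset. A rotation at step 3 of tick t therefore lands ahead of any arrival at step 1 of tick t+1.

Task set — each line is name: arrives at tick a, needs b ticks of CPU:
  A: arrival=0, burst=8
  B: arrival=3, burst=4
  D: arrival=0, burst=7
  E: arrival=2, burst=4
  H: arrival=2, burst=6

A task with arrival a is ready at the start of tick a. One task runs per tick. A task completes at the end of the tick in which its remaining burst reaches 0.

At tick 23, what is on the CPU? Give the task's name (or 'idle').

running at tick 23 = D

t=0: queue=[A,D] q_used=0 → run A
t=1: queue=[A,D] q_used=1 → run A
t=2: queue=[D,A,E,H] q_used=0 → run D
t=3: queue=[D,A,E,H,B] q_used=1 → run D
t=4: queue=[A,E,H,B,D] q_used=0 → run A
t=5: queue=[A,E,H,B,D] q_used=1 → run A
t=6: queue=[E,H,B,D,A] q_used=0 → run E
t=7: queue=[E,H,B,D,A] q_used=1 → run E
t=8: queue=[H,B,D,A,E] q_used=0 → run H
t=9: queue=[H,B,D,A,E] q_used=1 → run H
t=10: queue=[B,D,A,E,H] q_used=0 → run B
t=11: queue=[B,D,A,E,H] q_used=1 → run B
t=12: queue=[D,A,E,H,B] q_used=0 → run D
t=13: queue=[D,A,E,H,B] q_used=1 → run D
t=14: queue=[A,E,H,B,D] q_used=0 → run A
t=15: queue=[A,E,H,B,D] q_used=1 → run A
t=16: queue=[E,H,B,D,A] q_used=0 → run E
t=17: queue=[E,H,B,D,A] q_used=1 → run E
t=18: queue=[H,B,D,A] q_used=0 → run H
t=19: queue=[H,B,D,A] q_used=1 → run H
t=20: queue=[B,D,A,H] q_used=0 → run B
t=21: queue=[B,D,A,H] q_used=1 → run B
t=22: queue=[D,A,H] q_used=0 → run D
t=23: queue=[D,A,H] q_used=1 → run D
t=24: queue=[A,H,D] q_used=0 → run A
t=25: queue=[A,H,D] q_used=1 → run A
t=26: queue=[H,D] q_used=0 → run H
t=27: queue=[H,D] q_used=1 → run H
t=28: queue=[D] q_used=0 → run D
t=29: (idle)
t=30: (idle)
t=31: (idle)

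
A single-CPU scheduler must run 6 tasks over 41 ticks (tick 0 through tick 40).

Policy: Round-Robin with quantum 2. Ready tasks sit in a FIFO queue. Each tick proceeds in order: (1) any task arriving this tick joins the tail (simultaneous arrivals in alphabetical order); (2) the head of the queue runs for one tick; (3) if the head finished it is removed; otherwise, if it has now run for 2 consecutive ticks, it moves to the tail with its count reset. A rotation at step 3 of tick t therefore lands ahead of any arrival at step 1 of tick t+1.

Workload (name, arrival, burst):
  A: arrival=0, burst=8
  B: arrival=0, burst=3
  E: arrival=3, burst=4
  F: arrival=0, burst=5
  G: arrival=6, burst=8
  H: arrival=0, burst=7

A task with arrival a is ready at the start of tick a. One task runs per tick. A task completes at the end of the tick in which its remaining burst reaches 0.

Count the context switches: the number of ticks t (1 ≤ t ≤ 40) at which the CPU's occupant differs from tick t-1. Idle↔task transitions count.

context switches = 19

t=0: queue=[A,B,F,H] q_used=0 → run A
t=1: queue=[A,B,F,H] q_used=1 → run A
t=2: queue=[B,F,H,A] q_used=0 → run B
t=3: queue=[B,F,H,A,E] q_used=1 → run B
t=4: queue=[F,H,A,E,B] q_used=0 → run F
t=5: queue=[F,H,A,E,B] q_used=1 → run F
t=6: queue=[H,A,E,B,F,G] q_used=0 → run H
t=7: queue=[H,A,E,B,F,G] q_used=1 → run H
t=8: queue=[A,E,B,F,G,H] q_used=0 → run A
t=9: queue=[A,E,B,F,G,H] q_used=1 → run A
t=10: queue=[E,B,F,G,H,A] q_used=0 → run E
t=11: queue=[E,B,F,G,H,A] q_used=1 → run E
t=12: queue=[B,F,G,H,A,E] q_used=0 → run B
t=13: queue=[F,G,H,A,E] q_used=0 → run F
t=14: queue=[F,G,H,A,E] q_used=1 → run F
t=15: queue=[G,H,A,E,F] q_used=0 → run G
t=16: queue=[G,H,A,E,F] q_used=1 → run G
t=17: queue=[H,A,E,F,G] q_used=0 → run H
t=18: queue=[H,A,E,F,G] q_used=1 → run H
t=19: queue=[A,E,F,G,H] q_used=0 → run A
t=20: queue=[A,E,F,G,H] q_used=1 → run A
t=21: queue=[E,F,G,H,A] q_used=0 → run E
t=22: queue=[E,F,G,H,A] q_used=1 → run E
t=23: queue=[F,G,H,A] q_used=0 → run F
t=24: queue=[G,H,A] q_used=0 → run G
t=25: queue=[G,H,A] q_used=1 → run G
t=26: queue=[H,A,G] q_used=0 → run H
t=27: queue=[H,A,G] q_used=1 → run H
t=28: queue=[A,G,H] q_used=0 → run A
t=29: queue=[A,G,H] q_used=1 → run A
t=30: queue=[G,H] q_used=0 → run G
t=31: queue=[G,H] q_used=1 → run G
t=32: queue=[H,G] q_used=0 → run H
t=33: queue=[G] q_used=0 → run G
t=34: queue=[G] q_used=1 → run G
t=35: (idle)
t=36: (idle)
t=37: (idle)
t=38: (idle)
t=39: (idle)
t=40: (idle)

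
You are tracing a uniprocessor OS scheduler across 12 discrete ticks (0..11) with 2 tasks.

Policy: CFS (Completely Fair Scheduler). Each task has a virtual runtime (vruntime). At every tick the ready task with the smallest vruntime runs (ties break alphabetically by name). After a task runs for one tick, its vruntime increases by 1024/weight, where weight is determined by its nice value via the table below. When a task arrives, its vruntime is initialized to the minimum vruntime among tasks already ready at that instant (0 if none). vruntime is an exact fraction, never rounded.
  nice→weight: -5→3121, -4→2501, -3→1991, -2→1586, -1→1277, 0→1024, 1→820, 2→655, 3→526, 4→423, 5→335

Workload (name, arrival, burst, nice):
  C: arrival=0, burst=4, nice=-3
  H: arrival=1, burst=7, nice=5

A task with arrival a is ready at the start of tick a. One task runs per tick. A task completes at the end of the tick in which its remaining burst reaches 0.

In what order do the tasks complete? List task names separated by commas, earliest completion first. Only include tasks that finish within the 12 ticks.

completion order = C, H

t=0: vr[C=0] → run C
t=1: vr[C=1024/1991 H=1024/1991] → run C
t=2: vr[C=2048/1991 H=1024/1991] → run H
t=3: vr[C=2048/1991 H=2381824/666985] → run C
t=4: vr[C=3072/1991 H=2381824/666985] → run C
t=5: vr[H=2381824/666985] → run H
t=6: vr[H=4420608/666985] → run H
t=7: vr[H=6459392/666985] → run H
t=8: vr[H=8498176/666985] → run H
t=9: vr[H=2107392/133397] → run H
t=10: vr[H=12575744/666985] → run H
t=11: (idle)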